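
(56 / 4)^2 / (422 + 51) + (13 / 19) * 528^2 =1714246540 / 8987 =190747.36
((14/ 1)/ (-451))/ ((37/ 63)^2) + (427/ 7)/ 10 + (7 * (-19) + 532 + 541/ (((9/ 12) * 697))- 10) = 124708084019/ 314883690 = 396.04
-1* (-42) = 42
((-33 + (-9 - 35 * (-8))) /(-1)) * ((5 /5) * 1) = -238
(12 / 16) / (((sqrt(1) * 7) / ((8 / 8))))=3 / 28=0.11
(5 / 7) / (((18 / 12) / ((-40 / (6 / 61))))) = -12200 / 63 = -193.65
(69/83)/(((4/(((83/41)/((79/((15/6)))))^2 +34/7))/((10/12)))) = 164219773565/195050921632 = 0.84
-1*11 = -11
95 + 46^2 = 2211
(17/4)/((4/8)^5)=136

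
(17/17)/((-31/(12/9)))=-4/93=-0.04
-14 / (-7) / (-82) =-1 / 41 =-0.02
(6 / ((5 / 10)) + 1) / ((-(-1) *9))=13 / 9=1.44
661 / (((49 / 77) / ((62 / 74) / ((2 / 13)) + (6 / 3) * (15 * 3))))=7336439 / 74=99141.07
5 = 5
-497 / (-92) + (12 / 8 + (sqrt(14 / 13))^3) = 14 * sqrt(182) / 169 + 635 / 92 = 8.02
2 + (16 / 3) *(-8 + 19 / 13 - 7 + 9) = -866 / 39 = -22.21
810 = 810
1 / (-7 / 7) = -1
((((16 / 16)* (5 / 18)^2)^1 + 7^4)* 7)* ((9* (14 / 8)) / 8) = 38119501 / 1152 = 33089.84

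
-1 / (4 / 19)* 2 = -19 / 2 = -9.50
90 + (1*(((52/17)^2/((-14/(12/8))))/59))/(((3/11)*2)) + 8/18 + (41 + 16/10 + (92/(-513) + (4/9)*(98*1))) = 54001773613/306150705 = 176.39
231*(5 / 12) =385 / 4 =96.25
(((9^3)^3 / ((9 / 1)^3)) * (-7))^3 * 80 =-4118596792549655880240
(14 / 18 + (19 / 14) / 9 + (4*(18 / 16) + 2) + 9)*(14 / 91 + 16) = 3450 / 13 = 265.38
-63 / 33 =-21 / 11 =-1.91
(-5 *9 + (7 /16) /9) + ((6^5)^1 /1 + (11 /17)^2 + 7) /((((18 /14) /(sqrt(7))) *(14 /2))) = -6473 /144 + 2249408 *sqrt(7) /2601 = 2243.16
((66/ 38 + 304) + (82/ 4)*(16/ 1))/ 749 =12041/ 14231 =0.85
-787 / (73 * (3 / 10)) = -7870 / 219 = -35.94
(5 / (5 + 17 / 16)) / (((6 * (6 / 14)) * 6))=140 / 2619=0.05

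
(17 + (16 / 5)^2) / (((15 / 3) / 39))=26559 / 125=212.47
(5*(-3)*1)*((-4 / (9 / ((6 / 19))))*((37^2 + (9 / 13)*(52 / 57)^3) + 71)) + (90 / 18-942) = 819335509 / 390963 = 2095.69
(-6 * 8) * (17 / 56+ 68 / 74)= -58.68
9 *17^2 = 2601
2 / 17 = 0.12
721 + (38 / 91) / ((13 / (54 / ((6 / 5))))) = 854653 / 1183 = 722.45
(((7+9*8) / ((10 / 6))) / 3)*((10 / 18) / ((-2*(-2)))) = 79 / 36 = 2.19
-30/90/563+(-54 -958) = -1709269/1689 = -1012.00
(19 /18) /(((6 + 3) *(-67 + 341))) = 19 /44388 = 0.00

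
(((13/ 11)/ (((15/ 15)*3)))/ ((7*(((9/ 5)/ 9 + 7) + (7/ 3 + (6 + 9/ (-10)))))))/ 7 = 130/ 236621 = 0.00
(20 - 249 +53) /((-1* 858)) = 8 /39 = 0.21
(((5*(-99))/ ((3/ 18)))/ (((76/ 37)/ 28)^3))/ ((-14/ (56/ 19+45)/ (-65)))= -218252606747175/ 130321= -1674730908.66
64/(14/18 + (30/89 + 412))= 51264/330905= 0.15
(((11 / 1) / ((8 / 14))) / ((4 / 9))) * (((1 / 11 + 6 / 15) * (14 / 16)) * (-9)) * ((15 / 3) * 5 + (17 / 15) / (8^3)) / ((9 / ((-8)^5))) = 762115473 / 50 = 15242309.46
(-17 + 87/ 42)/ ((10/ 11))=-2299/ 140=-16.42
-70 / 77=-10 / 11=-0.91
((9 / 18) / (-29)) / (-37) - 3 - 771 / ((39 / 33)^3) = -2216369435 / 4714762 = -470.09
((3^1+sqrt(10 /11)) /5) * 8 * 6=48 * sqrt(110) /55+144 /5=37.95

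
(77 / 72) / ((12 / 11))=847 / 864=0.98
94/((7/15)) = 1410/7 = 201.43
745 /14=53.21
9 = 9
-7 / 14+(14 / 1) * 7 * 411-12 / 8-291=39985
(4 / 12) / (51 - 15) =1 / 108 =0.01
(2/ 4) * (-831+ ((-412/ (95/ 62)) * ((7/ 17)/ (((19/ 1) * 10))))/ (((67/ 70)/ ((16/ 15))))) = -25646757671/ 61676850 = -415.82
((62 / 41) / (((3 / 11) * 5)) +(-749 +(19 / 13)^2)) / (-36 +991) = -77510042 / 99257925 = -0.78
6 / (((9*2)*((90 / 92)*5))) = 0.07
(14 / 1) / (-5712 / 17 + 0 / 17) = -1 / 24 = -0.04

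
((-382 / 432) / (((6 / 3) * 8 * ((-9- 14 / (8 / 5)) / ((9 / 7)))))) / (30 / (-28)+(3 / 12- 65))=-191 / 3140472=-0.00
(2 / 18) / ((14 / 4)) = 0.03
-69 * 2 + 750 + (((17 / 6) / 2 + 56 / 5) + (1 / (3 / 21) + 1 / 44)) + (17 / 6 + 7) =35281 / 55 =641.47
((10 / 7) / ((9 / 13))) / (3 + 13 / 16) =0.54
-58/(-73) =58/73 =0.79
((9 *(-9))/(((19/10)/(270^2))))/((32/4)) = -7381125/19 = -388480.26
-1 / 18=-0.06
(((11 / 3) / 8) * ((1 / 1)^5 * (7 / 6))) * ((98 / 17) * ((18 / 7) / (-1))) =-539 / 68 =-7.93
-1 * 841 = -841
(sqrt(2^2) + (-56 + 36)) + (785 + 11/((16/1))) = 12283/16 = 767.69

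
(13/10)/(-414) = -13/4140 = -0.00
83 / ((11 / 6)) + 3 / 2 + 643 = 15175 / 22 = 689.77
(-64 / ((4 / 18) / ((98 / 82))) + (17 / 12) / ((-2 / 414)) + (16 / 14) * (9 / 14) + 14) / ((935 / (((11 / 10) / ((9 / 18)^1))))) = -5004101 / 3415300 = -1.47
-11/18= -0.61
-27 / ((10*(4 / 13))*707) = -351 / 28280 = -0.01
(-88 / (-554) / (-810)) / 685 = -22 / 76846725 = -0.00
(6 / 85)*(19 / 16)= 0.08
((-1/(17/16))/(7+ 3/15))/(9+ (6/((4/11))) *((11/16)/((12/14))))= -0.01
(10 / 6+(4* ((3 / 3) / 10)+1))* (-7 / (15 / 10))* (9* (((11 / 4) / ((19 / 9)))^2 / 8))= -1577961 / 57760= -27.32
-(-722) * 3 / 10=1083 / 5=216.60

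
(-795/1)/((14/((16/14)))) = -3180/49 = -64.90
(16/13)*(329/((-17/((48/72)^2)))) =-21056/1989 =-10.59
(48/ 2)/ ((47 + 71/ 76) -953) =-1824/ 68785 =-0.03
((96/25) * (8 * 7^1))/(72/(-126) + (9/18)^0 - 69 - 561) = -12544/36725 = -0.34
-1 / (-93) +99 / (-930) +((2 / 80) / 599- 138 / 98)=-164195719 / 109185720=-1.50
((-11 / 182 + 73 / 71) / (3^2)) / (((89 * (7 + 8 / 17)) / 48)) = 1700680 / 219086049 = 0.01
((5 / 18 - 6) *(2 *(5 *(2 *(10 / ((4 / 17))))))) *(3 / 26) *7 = -306425 / 78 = -3928.53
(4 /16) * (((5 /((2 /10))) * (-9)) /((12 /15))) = -1125 /16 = -70.31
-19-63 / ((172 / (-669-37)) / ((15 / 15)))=20605 / 86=239.59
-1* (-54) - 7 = 47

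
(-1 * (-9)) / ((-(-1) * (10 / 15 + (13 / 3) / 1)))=9 / 5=1.80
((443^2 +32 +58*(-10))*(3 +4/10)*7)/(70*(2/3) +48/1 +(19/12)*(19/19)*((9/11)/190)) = 6148142616/124969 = 49197.34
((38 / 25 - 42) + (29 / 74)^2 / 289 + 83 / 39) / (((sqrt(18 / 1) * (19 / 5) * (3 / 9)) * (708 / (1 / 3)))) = -59175995677 * sqrt(2) / 24907721585760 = -0.00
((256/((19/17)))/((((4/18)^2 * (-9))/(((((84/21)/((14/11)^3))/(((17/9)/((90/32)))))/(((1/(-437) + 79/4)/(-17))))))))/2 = 7587738180/11840017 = 640.86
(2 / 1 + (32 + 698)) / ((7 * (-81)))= -1.29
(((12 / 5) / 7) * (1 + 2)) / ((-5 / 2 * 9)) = -8 / 175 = -0.05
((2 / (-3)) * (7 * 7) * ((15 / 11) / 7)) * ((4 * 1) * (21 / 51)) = -1960 / 187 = -10.48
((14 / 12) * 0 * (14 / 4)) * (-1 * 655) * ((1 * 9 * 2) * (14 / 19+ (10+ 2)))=0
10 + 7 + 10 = 27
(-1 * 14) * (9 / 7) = -18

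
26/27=0.96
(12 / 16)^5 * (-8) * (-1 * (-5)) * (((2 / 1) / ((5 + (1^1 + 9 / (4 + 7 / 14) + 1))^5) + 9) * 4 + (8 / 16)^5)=-342.02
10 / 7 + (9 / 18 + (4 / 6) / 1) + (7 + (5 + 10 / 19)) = 12067 / 798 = 15.12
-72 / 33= -24 / 11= -2.18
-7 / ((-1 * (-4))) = -1.75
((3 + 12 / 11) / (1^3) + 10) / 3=155 / 33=4.70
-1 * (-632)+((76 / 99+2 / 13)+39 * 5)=1065535 / 1287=827.92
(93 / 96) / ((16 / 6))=93 / 256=0.36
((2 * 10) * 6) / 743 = 120 / 743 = 0.16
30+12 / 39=30.31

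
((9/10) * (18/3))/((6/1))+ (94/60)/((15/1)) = 226/225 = 1.00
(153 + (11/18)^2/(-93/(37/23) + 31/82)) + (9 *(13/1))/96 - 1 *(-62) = 8877647207/41059872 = 216.21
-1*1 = -1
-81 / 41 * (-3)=243 / 41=5.93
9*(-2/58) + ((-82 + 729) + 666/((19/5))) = 452896/551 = 821.95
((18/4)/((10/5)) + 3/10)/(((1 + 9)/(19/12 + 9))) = 2159/800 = 2.70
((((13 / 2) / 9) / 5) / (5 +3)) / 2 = 13 / 1440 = 0.01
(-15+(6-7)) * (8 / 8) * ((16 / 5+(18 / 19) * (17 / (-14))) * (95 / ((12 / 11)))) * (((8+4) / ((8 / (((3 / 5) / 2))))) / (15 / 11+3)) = -164923 / 560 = -294.51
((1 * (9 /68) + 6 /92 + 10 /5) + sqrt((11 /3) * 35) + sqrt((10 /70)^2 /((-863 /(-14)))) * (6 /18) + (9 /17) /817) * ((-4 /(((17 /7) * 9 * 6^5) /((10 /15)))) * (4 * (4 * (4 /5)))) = -112 * sqrt(1155) /1673055 - 78647996 /178150800195 - 16 * sqrt(12082) /1443846465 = -0.00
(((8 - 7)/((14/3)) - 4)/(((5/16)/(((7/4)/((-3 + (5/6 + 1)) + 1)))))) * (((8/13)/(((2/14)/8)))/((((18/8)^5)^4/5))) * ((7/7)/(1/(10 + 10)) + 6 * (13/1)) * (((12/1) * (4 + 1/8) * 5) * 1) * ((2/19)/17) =562862696178531696640/1890742120836297927237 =0.30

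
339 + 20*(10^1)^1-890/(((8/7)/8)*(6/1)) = -1498/3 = -499.33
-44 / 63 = -0.70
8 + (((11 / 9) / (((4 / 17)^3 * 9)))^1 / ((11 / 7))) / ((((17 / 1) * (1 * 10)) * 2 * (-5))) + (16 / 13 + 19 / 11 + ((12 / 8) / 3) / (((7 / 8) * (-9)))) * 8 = 16165603777 / 518918400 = 31.15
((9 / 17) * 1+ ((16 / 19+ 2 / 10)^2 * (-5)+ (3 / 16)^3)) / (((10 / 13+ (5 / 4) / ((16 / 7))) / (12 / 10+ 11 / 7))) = -258545022879 / 25088056000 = -10.31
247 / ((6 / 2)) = 247 / 3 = 82.33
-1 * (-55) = 55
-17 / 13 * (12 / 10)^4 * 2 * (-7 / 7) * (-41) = -1806624 / 8125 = -222.35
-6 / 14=-3 / 7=-0.43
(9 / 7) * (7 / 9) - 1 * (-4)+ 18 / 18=6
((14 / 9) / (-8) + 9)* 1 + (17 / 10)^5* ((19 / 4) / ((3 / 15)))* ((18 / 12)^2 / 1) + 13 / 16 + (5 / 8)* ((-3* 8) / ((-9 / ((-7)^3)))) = 566459923 / 2880000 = 196.69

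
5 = 5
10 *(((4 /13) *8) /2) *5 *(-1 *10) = -8000 /13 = -615.38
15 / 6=5 / 2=2.50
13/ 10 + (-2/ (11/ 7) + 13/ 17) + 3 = 7091/ 1870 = 3.79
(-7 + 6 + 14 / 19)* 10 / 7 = -50 / 133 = -0.38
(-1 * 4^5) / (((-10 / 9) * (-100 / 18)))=-20736 / 125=-165.89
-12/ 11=-1.09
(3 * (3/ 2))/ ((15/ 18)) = 27/ 5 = 5.40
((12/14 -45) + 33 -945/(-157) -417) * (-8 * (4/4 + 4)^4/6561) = 321.69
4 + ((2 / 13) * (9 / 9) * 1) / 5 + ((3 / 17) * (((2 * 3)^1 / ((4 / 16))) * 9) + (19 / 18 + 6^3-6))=5036227 / 19890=253.20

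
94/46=47/23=2.04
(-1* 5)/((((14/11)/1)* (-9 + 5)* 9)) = 55/504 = 0.11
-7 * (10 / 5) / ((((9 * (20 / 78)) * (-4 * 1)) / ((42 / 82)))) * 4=637 / 205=3.11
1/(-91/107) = -107/91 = -1.18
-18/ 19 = -0.95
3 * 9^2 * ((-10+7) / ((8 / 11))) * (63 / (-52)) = 505197 / 416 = 1214.42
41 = 41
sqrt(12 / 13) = 2 * sqrt(39) / 13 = 0.96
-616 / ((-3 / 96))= 19712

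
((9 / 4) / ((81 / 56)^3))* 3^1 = 43904 / 19683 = 2.23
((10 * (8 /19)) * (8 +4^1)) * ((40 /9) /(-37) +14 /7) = 200320 /2109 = 94.98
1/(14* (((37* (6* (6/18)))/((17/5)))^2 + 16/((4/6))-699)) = -289/814450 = -0.00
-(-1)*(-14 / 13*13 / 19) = -14 / 19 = -0.74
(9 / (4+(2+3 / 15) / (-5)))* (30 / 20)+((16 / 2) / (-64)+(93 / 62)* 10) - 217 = -141213 / 712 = -198.33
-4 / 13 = -0.31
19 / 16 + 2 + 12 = 243 / 16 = 15.19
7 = 7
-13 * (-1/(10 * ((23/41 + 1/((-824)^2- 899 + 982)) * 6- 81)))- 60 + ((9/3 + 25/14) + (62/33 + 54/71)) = -6252069969316/118879450305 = -52.59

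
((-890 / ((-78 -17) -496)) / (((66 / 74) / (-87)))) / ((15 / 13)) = -2482922 / 19503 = -127.31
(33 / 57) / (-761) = -0.00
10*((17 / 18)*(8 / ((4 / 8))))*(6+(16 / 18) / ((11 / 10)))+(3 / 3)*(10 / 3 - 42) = 882188 / 891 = 990.11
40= 40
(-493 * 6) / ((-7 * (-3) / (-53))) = 52258 / 7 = 7465.43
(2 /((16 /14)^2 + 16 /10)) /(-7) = -35 /356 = -0.10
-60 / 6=-10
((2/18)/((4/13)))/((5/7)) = 91/180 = 0.51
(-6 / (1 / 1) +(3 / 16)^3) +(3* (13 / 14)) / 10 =-819279 / 143360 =-5.71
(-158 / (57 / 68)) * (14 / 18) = -75208 / 513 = -146.60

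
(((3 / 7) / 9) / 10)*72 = 0.34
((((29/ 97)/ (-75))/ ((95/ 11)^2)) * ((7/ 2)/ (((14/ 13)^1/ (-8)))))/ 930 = 45617/ 30530446875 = 0.00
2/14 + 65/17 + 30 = 4042/119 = 33.97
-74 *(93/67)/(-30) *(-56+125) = 79143/335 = 236.25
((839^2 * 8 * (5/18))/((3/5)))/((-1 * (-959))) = 70392100/25893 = 2718.58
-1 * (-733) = 733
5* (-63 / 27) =-35 / 3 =-11.67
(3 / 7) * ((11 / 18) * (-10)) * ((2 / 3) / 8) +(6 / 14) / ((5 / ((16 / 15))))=-799 / 6300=-0.13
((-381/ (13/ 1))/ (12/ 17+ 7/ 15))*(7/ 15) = -45339/ 3887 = -11.66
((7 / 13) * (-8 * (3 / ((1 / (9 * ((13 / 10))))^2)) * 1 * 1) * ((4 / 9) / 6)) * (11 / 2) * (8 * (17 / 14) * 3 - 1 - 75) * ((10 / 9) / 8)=23452 / 5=4690.40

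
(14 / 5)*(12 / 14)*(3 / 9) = 0.80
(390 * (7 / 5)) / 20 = 273 / 10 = 27.30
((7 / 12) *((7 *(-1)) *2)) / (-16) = 49 / 96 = 0.51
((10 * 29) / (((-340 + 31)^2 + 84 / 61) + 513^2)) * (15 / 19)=44225 / 69279491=0.00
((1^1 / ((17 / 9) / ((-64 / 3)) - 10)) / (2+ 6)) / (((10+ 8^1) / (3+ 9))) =-16 / 1937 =-0.01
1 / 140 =0.01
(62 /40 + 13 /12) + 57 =1789 /30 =59.63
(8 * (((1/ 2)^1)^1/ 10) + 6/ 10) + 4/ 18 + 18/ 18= 20/ 9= 2.22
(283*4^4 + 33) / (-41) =-72481 / 41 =-1767.83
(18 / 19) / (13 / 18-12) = -324 / 3857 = -0.08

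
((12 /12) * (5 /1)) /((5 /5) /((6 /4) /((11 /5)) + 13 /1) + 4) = 1505 /1226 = 1.23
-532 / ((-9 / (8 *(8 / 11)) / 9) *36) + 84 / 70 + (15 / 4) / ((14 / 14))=180041 / 1980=90.93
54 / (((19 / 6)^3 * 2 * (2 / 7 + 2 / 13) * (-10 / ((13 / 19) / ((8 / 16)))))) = -862407 / 3258025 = -0.26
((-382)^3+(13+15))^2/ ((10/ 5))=1553637679921800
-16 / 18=-8 / 9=-0.89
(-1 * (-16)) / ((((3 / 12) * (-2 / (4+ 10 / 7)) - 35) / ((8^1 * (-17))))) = 165376 / 2667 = 62.01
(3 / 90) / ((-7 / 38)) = -0.18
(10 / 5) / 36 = 1 / 18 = 0.06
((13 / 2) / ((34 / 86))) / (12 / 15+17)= 2795 / 3026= 0.92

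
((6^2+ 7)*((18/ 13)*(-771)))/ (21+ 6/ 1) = -22102/ 13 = -1700.15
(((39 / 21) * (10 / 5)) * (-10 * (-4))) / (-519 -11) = -104 / 371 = -0.28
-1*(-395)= 395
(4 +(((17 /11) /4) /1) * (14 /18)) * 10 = 43.01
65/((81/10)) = 650/81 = 8.02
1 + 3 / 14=1.21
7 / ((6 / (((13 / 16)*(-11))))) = -1001 / 96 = -10.43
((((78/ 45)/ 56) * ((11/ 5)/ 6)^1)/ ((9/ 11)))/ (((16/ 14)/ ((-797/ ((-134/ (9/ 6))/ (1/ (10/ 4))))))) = 1253681/ 28944000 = 0.04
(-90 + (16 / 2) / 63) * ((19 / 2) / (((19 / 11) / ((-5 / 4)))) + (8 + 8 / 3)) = -36803 / 108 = -340.77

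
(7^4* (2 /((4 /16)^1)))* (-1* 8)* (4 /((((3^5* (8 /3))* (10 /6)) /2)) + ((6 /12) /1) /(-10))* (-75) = -4417840 /9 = -490871.11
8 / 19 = 0.42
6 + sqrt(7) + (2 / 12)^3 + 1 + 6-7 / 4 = sqrt(7) + 2431 / 216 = 13.90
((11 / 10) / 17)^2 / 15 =0.00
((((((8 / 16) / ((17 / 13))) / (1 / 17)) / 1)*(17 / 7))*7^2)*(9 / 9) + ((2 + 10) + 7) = 1585 / 2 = 792.50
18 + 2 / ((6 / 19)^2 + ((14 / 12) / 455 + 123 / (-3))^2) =1661409867258 / 92294447281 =18.00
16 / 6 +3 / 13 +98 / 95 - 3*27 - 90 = -618998 / 3705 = -167.07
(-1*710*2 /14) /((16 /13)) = -4615 /56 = -82.41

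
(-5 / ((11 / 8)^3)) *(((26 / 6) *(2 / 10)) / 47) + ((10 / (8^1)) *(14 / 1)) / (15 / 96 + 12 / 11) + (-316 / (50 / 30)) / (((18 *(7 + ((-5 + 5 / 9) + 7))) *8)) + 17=4372872630427 / 141706618680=30.86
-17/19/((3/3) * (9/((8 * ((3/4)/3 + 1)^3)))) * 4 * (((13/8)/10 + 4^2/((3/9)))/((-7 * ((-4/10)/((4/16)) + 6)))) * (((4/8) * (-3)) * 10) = -40938125/280896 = -145.74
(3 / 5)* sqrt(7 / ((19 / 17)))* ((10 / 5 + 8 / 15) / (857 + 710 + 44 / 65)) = 26* sqrt(2261) / 509495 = 0.00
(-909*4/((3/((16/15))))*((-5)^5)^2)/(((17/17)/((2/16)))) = -1578125000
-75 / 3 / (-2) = 25 / 2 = 12.50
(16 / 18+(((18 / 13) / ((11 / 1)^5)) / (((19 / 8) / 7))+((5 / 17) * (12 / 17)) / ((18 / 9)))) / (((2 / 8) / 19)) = 410854165048 / 5445617463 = 75.45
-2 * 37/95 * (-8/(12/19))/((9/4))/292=148/9855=0.02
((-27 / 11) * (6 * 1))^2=26244 / 121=216.89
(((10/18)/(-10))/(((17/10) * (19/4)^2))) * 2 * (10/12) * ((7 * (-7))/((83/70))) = 1372000/13753017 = 0.10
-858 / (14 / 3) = -1287 / 7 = -183.86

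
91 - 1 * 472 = -381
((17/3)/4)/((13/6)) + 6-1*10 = -87/26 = -3.35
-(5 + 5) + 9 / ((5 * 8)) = -391 / 40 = -9.78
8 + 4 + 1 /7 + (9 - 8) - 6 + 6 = 92 /7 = 13.14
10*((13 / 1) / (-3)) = -130 / 3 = -43.33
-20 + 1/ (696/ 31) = -13889/ 696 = -19.96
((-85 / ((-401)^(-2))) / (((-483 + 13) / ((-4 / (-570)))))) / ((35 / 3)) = 2733617 / 156275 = 17.49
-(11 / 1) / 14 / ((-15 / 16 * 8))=11 / 105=0.10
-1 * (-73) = 73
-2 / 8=-1 / 4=-0.25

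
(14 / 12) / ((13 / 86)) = 301 / 39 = 7.72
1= 1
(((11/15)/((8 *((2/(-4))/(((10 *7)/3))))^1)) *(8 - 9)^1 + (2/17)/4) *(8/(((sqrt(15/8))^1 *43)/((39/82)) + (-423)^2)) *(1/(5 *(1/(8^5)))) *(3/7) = 10447749989793792/19315954882643755 - 3959323623424 *sqrt(30)/57947864647931265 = 0.54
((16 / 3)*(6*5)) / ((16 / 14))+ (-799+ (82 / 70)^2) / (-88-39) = 22757594 / 155575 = 146.28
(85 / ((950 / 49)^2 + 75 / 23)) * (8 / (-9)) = -7510328 / 37687635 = -0.20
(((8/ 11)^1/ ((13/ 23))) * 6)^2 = 1218816/ 20449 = 59.60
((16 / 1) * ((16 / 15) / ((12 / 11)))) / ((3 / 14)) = 9856 / 135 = 73.01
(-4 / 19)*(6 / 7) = -24 / 133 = -0.18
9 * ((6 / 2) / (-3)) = -9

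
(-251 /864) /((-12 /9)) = 251 /1152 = 0.22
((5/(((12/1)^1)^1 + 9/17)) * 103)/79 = 8755/16827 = 0.52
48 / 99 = 16 / 33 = 0.48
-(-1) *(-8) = -8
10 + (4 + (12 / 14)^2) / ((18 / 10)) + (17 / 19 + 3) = 138464 / 8379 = 16.53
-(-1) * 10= 10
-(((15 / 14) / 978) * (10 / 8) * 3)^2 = -5625 / 333281536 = -0.00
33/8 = 4.12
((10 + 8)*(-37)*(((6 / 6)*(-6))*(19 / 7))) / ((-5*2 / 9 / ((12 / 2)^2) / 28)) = -49198752 / 5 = -9839750.40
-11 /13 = -0.85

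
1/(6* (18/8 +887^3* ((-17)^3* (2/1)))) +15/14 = 1.07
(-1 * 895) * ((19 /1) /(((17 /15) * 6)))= -85025 /34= -2500.74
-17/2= -8.50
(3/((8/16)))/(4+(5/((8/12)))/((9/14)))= 18/47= 0.38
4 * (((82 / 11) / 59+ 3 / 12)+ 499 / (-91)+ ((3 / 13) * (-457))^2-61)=33953816643 / 767767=44224.12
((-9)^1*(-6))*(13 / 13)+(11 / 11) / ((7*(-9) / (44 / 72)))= 61225 / 1134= 53.99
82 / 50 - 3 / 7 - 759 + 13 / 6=-793403 / 1050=-755.62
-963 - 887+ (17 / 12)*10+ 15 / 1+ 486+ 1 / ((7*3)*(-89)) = -1663203 / 1246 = -1334.83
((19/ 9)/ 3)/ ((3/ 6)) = 1.41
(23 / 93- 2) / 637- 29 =-1718152 / 59241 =-29.00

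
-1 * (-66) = 66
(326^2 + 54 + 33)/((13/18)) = 1914534/13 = 147271.85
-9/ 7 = -1.29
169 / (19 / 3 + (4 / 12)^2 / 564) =65988 / 2473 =26.68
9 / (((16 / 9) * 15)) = 0.34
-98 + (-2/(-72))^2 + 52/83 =-10474189/107568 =-97.37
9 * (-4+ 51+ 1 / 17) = 7200 / 17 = 423.53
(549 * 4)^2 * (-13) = -62691408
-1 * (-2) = 2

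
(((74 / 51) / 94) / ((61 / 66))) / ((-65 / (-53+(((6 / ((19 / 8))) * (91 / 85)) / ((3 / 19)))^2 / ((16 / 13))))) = -1090371722 / 22889052875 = -0.05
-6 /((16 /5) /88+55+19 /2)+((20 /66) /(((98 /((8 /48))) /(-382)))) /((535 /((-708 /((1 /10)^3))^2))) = -75518707702064180 /409420627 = -184452620.90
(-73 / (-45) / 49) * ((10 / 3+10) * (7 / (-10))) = -292 / 945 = -0.31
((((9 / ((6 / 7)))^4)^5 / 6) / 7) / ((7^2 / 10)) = 1351887412278676135263345 / 1048576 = 1289260303763080725.92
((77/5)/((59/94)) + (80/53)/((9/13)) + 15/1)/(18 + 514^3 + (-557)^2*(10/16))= 46960408/153087414358815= 0.00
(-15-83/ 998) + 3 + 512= 498917/ 998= 499.92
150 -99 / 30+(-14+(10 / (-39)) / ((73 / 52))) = 290213 / 2190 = 132.52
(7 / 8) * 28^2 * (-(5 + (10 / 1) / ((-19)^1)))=-58310 / 19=-3068.95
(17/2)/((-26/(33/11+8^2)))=-1139/52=-21.90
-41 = -41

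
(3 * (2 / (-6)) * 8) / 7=-8 / 7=-1.14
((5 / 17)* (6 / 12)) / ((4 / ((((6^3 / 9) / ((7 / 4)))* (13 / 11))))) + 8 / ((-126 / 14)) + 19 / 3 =71161 / 11781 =6.04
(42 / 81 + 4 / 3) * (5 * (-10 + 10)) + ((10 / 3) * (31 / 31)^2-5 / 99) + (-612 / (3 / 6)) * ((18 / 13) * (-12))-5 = 26171806 / 1287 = 20335.51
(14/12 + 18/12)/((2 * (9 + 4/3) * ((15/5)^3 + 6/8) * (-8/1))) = -2/3441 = -0.00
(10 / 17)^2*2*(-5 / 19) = -1000 / 5491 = -0.18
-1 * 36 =-36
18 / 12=3 / 2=1.50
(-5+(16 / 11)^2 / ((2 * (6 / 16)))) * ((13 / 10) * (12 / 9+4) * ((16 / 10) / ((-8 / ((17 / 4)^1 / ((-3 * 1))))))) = -4.28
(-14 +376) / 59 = 362 / 59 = 6.14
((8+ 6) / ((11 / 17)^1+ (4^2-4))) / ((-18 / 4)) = -476 / 1935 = -0.25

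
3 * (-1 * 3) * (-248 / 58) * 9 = 10044 / 29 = 346.34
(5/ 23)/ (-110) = -1/ 506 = -0.00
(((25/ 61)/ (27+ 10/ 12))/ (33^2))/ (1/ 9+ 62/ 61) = 150/ 12508133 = 0.00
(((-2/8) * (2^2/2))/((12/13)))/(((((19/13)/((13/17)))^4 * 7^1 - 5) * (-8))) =10604499373/13845720591744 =0.00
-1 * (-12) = 12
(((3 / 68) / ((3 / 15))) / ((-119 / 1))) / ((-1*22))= 0.00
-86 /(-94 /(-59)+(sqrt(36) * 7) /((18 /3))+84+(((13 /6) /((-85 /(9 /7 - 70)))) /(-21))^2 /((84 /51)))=-46971517874400 /50574912763331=-0.93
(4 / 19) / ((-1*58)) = -2 / 551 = -0.00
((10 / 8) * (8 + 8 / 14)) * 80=6000 / 7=857.14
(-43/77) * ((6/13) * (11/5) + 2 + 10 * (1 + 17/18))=-80711/6435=-12.54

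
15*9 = 135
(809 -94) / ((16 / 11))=7865 / 16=491.56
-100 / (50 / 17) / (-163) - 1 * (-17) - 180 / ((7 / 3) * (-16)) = 100545 / 4564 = 22.03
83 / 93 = 0.89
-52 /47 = -1.11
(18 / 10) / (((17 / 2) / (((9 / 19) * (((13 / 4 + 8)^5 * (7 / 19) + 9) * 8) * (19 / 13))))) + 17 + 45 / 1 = 104724938459 / 1343680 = 77938.90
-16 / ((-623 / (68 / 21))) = 1088 / 13083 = 0.08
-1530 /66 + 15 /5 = -222 /11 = -20.18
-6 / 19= -0.32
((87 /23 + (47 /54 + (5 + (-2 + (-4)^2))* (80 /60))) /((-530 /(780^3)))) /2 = -13424589.17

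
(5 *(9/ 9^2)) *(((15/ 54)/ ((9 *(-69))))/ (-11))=25/ 1106622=0.00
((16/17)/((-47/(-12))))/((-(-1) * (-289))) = -192/230911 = -0.00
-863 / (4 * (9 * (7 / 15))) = -4315 / 84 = -51.37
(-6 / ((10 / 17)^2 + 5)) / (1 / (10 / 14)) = -578 / 721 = -0.80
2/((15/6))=4/5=0.80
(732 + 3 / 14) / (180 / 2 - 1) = 8.23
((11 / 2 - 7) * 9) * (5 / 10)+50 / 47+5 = -129 / 188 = -0.69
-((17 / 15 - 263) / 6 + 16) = 1244 / 45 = 27.64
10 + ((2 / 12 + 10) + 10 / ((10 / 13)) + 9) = 42.17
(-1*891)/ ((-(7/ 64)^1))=57024/ 7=8146.29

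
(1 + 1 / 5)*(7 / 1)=8.40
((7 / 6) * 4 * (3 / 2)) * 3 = 21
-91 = -91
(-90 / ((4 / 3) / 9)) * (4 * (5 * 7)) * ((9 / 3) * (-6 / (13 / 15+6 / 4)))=45927000 / 71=646859.15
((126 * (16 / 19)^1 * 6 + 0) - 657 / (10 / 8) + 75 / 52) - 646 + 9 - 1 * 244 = -3796519 / 4940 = -768.53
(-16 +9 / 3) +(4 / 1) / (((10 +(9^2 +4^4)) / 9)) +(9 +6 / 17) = -20902 / 5899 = -3.54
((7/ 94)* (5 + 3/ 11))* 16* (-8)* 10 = -259840/ 517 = -502.59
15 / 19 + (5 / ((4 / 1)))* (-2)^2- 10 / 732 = 40165 / 6954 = 5.78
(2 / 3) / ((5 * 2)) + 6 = 91 / 15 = 6.07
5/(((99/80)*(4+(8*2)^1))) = 20/99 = 0.20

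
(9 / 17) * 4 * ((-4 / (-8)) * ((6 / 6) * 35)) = 37.06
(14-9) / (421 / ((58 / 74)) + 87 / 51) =493 / 53130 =0.01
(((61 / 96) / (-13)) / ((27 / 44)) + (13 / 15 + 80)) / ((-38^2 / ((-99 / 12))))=37430239 / 81095040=0.46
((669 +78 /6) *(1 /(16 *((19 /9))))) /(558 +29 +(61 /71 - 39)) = 217899 /5923288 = 0.04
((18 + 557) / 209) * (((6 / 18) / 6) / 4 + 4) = 11.04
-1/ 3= -0.33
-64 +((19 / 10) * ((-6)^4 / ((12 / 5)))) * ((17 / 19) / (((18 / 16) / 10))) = 8096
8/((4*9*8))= 1/36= 0.03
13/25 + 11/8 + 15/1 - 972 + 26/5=-189981/200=-949.90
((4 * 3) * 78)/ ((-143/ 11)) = -72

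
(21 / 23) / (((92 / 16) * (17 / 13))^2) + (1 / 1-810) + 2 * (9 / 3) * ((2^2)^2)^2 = 2556379985 / 3516263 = 727.02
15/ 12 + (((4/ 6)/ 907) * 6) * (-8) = 4407/ 3628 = 1.21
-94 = -94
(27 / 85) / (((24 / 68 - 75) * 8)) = -1 / 1880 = -0.00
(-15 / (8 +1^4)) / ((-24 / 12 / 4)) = 10 / 3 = 3.33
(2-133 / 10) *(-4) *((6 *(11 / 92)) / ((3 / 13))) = 16159 / 115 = 140.51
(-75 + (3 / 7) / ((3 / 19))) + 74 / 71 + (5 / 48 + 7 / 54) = -15246059 / 214704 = -71.01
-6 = -6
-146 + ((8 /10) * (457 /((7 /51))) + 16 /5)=17646 /7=2520.86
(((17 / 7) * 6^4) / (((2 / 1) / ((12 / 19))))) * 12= 1586304 / 133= 11927.10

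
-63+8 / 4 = -61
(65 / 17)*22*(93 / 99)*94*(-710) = -268962200 / 51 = -5273768.63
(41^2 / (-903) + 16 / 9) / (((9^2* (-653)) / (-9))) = -0.00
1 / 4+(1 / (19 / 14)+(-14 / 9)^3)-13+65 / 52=-402433 / 27702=-14.53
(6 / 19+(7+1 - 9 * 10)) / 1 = -1552 / 19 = -81.68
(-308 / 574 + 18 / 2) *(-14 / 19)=-4858 / 779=-6.24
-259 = -259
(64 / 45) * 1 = 64 / 45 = 1.42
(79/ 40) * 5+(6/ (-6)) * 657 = -5177/ 8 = -647.12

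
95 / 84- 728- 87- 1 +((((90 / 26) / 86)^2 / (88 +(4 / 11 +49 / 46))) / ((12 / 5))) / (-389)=-753006112531903757 / 924082359876312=-814.87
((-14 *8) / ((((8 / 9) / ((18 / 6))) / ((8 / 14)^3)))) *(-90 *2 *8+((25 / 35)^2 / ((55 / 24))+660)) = 1452556800 / 26411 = 54998.18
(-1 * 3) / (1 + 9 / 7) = -21 / 16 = -1.31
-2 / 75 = -0.03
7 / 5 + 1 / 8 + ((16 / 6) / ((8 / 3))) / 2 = 81 / 40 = 2.02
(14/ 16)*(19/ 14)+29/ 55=1509/ 880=1.71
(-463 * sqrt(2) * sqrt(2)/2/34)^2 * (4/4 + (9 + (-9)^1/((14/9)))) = 12647771/16184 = 781.50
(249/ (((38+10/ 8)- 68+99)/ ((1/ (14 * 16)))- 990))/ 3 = 83/ 14746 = 0.01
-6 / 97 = -0.06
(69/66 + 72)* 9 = 14463/22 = 657.41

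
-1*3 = -3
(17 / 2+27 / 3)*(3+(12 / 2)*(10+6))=3465 / 2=1732.50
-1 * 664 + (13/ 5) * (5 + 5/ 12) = -7799/ 12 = -649.92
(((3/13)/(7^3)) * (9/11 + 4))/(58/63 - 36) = -1431/15485470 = -0.00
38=38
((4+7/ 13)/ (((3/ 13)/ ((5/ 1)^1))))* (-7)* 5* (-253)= 2612225/ 3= 870741.67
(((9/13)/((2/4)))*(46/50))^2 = 1.62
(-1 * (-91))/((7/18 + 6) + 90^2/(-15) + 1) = -1638/9587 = -0.17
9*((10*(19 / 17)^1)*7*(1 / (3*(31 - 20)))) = 3990 / 187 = 21.34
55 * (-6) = -330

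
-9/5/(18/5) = -1/2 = -0.50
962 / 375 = 2.57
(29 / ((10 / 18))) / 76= 261 / 380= 0.69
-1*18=-18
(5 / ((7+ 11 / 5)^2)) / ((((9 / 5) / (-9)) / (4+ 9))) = -8125 / 2116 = -3.84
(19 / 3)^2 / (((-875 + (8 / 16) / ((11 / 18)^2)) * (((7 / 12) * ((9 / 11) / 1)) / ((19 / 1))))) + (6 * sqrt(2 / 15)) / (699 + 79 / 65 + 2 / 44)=-36517316 / 19979757 + 572 * sqrt(30) / 1001373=-1.82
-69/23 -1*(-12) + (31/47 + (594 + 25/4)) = 609.91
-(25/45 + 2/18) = -2/3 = -0.67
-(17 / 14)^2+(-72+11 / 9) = -127453 / 1764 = -72.25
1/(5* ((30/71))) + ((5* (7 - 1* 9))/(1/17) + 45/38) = -239888/1425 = -168.34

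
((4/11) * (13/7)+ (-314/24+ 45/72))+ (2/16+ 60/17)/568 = -2959783/251328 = -11.78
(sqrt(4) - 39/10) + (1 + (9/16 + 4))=293/80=3.66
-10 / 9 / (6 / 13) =-65 / 27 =-2.41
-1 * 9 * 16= -144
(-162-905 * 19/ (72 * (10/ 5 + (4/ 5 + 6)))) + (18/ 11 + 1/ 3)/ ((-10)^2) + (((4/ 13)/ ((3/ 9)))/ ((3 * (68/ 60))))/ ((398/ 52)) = -10132359469/ 53586720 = -189.08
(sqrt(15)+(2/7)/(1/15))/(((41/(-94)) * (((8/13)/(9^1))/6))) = -247455/287 - 16497 * sqrt(15)/82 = -1641.39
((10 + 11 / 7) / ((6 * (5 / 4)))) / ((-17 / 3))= -162 / 595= -0.27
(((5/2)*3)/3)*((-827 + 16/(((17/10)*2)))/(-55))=13979/374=37.38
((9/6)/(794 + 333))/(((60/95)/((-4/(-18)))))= 19/40572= 0.00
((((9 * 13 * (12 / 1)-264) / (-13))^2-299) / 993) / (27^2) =1249069 / 122338593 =0.01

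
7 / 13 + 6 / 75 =201 / 325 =0.62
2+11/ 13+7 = 128/ 13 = 9.85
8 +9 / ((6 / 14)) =29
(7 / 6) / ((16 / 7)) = 49 / 96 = 0.51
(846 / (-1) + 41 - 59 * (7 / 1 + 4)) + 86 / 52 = -37761 / 26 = -1452.35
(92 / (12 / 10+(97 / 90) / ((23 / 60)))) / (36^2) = 2645 / 149472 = 0.02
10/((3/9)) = 30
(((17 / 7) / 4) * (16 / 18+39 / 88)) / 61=17935 / 1352736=0.01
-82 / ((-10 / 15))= 123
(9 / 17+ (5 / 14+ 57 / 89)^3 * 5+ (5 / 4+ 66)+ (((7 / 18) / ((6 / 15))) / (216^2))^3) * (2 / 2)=1416891403949657494948300794437 / 19477942101997014071214342144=72.74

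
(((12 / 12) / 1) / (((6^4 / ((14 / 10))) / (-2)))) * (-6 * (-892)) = -1561 / 135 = -11.56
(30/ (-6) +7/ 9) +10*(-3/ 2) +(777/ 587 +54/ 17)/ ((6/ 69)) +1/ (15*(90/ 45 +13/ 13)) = 3248337/ 99790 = 32.55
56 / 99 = 0.57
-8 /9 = -0.89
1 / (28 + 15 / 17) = 17 / 491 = 0.03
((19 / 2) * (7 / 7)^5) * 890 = 8455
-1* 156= -156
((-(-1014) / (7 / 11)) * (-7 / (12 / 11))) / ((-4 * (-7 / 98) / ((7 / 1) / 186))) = -1002001 / 744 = -1346.78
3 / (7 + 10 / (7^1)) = 21 / 59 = 0.36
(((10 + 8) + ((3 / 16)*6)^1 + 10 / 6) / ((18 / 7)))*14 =24451 / 216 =113.20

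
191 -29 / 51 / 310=3019681 / 15810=191.00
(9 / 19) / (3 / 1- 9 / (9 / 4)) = -9 / 19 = -0.47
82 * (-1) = -82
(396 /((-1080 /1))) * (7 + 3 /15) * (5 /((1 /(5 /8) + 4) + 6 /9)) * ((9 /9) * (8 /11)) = -72 /47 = -1.53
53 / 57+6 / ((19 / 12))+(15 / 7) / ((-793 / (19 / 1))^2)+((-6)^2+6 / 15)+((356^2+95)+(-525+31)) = 158548145658727 / 1254553755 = 126378.12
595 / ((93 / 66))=13090 / 31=422.26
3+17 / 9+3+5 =12.89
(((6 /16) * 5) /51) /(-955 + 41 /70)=-175 /4543012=-0.00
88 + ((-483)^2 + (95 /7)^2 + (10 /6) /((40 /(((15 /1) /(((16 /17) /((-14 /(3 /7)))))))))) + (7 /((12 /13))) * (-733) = 2144844379 /9408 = 227980.91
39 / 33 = 13 / 11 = 1.18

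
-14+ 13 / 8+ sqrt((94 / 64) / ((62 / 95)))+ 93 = sqrt(138415) / 248+ 645 / 8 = 82.13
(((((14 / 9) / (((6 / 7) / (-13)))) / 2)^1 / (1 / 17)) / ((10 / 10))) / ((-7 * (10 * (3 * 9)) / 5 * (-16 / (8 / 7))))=-221 / 5832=-0.04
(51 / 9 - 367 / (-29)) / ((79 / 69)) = 36662 / 2291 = 16.00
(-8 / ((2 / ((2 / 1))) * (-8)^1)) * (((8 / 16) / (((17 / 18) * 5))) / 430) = 9 / 36550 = 0.00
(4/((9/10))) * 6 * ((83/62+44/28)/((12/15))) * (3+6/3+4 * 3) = 357850/217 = 1649.08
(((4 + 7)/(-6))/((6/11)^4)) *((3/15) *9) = -37.28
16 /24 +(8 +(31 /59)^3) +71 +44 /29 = 1453183694 /17867973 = 81.33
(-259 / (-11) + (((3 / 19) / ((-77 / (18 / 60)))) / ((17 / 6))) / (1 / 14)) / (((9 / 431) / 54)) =98322306 / 1615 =60880.68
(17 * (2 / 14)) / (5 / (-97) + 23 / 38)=62662 / 14287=4.39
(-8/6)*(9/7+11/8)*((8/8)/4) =-0.89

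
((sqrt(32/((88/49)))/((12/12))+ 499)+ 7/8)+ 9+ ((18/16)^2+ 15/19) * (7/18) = 14 * sqrt(11)/11+ 3718583/7296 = 513.90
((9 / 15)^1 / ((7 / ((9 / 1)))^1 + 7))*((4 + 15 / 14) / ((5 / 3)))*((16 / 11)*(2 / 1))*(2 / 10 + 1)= 276048 / 336875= 0.82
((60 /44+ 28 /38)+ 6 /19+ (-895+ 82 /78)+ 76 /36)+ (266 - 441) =-26028295 /24453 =-1064.42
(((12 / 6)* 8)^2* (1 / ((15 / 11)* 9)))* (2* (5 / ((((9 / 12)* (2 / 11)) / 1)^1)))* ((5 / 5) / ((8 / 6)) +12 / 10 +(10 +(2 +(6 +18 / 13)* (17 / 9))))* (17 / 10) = 5729584256 / 78975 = 72549.34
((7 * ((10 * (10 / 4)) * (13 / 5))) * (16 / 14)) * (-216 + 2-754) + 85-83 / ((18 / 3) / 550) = -510883.33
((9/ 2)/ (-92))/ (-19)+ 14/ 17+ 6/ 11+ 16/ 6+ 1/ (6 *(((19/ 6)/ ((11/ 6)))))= 2703079/ 653752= 4.13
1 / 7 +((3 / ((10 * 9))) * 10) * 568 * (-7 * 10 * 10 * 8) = -22265597 / 21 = -1060266.52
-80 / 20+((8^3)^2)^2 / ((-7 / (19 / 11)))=-1305670058292 / 77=-16956754003.79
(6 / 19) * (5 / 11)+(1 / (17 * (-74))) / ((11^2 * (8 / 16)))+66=95648237 / 1446071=66.14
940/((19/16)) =15040/19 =791.58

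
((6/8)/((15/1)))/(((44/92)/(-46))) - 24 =-3169/110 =-28.81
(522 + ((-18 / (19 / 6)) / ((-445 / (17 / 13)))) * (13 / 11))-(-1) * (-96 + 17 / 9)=358178779 / 837045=427.91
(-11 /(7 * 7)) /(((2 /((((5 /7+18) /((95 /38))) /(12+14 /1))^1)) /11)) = -15851 /44590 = -0.36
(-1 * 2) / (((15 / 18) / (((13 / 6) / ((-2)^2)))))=-13 / 10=-1.30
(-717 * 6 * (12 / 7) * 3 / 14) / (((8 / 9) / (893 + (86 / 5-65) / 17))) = -6591681423 / 4165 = -1582636.60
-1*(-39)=39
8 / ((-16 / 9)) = -9 / 2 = -4.50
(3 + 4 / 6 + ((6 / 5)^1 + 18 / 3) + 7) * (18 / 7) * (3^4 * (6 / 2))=11164.11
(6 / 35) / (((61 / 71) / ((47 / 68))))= 10011 / 72590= 0.14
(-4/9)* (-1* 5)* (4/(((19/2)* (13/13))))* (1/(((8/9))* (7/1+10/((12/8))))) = 60/779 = 0.08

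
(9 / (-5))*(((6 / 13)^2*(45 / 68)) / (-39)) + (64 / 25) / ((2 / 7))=8372251 / 933725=8.97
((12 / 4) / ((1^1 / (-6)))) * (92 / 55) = -1656 / 55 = -30.11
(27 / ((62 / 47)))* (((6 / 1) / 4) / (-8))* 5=-19035 / 992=-19.19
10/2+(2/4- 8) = -5/2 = -2.50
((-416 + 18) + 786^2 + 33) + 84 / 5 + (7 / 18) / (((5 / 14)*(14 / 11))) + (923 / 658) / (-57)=617448.63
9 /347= 0.03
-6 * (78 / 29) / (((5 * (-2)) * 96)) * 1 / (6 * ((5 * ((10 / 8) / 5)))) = 13 / 5800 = 0.00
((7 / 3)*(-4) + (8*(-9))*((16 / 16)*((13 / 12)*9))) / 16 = -1067 / 24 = -44.46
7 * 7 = 49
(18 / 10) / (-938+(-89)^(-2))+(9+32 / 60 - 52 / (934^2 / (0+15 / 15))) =231666078507041 / 24305682102495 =9.53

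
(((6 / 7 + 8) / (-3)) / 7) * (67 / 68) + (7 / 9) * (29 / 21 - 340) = -11865619 / 44982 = -263.79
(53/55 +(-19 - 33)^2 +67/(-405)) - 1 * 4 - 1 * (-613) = 14762971/4455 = 3313.80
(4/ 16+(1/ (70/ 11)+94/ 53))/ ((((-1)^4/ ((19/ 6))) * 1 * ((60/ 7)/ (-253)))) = -77782067/ 381600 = -203.83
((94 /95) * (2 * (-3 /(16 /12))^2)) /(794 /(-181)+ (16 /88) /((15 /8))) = -22739211 /9736664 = -2.34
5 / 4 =1.25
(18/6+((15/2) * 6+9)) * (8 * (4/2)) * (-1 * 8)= -7296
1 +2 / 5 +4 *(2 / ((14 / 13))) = 309 / 35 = 8.83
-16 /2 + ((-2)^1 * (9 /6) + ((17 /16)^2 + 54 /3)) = 2081 /256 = 8.13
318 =318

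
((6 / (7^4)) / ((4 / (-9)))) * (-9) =243 / 4802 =0.05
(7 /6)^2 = 49 /36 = 1.36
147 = 147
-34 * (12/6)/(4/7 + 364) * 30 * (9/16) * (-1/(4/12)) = 48195/5104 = 9.44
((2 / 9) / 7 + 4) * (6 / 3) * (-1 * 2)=-16.13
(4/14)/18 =0.02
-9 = -9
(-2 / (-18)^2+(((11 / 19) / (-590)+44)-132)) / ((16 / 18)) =-4994461 / 50445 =-99.01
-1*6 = -6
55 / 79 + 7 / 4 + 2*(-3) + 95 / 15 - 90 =-87.22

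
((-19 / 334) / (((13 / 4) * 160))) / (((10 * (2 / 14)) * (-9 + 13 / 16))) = 133 / 14220050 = 0.00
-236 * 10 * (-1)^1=2360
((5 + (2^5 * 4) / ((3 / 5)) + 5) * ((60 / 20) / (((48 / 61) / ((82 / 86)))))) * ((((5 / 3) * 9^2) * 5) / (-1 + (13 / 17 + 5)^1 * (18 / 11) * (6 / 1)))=9856.35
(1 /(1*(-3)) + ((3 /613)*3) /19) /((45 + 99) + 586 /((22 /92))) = -6391 /49860807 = -0.00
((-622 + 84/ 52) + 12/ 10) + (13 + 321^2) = 102434.82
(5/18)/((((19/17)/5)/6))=425/57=7.46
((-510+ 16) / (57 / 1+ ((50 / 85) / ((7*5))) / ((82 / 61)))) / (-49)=172159 / 973574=0.18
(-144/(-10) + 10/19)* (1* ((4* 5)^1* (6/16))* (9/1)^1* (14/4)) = 134001/38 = 3526.34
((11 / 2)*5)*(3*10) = 825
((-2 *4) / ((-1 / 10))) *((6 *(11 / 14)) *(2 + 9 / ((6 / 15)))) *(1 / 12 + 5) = 46970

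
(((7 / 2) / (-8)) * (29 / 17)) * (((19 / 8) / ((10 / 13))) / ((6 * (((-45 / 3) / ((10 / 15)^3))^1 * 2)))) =50141 / 13219200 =0.00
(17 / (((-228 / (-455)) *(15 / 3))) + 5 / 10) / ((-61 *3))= -1661 / 41724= -0.04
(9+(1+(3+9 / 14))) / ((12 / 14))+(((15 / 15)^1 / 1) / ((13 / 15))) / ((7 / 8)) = 18821 / 1092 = 17.24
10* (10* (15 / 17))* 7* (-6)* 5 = -315000 / 17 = -18529.41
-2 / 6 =-1 / 3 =-0.33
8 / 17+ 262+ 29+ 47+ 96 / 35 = 203022 / 595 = 341.21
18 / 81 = 2 / 9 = 0.22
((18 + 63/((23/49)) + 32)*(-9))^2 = 1454125689/529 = 2748819.83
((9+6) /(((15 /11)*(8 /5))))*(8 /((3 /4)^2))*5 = 4400 /9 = 488.89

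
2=2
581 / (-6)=-581 / 6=-96.83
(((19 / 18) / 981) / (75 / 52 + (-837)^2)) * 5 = 2470 / 321637494627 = 0.00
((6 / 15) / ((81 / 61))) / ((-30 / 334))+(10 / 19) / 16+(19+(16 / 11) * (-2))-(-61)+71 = 144.77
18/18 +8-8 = 1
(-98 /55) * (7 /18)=-343 /495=-0.69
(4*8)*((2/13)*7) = 34.46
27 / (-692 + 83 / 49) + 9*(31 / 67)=3116178 / 755425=4.13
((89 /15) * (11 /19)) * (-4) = -3916 /285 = -13.74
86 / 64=43 / 32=1.34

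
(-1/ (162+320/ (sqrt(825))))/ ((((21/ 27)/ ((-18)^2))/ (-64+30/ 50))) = 1235423178/ 7542115 - 14789952 * sqrt(33)/ 7542115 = 152.54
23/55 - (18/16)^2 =-2983/3520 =-0.85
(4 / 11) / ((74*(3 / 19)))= 38 / 1221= 0.03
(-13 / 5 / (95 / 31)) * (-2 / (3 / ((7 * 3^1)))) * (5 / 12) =2821 / 570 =4.95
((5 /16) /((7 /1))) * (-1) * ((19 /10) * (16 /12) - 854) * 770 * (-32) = -2809840 /3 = -936613.33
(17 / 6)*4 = 34 / 3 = 11.33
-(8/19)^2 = -64/361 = -0.18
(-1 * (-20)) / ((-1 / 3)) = -60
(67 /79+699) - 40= 52128 /79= 659.85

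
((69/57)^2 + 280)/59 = 101609/21299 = 4.77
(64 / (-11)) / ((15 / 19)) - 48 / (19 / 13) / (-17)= -289808 / 53295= -5.44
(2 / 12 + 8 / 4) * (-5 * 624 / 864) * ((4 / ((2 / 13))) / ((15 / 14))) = -15379 / 81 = -189.86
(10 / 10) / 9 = 1 / 9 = 0.11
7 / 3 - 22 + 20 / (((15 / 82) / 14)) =1511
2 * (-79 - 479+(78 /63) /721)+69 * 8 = -8539472 /15141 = -564.00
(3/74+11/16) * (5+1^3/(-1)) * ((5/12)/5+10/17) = 59047/30192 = 1.96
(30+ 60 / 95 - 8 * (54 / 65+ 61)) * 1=-573058 / 1235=-464.01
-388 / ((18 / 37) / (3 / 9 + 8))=-6646.30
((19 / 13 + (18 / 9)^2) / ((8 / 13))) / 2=71 / 16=4.44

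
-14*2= -28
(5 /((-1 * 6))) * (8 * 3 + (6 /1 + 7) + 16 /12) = -575 /18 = -31.94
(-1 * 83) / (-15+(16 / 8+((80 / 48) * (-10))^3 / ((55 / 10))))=24651 / 253861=0.10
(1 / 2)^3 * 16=2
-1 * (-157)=157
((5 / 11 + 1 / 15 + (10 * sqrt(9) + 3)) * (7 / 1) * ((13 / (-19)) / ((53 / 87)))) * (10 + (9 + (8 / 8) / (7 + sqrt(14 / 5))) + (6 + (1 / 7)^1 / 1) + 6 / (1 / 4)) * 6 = -47488048738 / 609235 + 4170374 * sqrt(70) / 609235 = -77889.74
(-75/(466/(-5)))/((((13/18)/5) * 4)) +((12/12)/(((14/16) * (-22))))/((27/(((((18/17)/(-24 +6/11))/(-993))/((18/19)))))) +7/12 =1.98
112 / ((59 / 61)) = 6832 / 59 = 115.80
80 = 80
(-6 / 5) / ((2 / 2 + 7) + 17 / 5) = -2 / 19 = -0.11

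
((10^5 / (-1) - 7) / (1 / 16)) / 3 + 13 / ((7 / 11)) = -11200355 / 21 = -533350.24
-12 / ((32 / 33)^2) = -3267 / 256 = -12.76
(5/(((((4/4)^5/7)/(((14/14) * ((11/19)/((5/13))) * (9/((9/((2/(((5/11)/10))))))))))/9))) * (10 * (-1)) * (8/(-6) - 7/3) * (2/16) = 1816815/19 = 95621.84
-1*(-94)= 94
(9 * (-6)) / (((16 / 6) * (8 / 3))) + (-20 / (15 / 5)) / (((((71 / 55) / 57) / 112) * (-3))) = 74853841 / 6816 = 10982.08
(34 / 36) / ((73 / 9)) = 17 / 146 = 0.12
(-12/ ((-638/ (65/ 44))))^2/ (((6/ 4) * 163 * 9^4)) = 0.00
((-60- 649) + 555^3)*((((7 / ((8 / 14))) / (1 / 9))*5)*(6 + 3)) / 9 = 188475865515 / 2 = 94237932757.50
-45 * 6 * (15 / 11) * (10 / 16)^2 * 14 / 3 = -118125 / 176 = -671.16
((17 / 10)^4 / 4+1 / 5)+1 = 3.29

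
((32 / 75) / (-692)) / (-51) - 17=-11249317 / 661725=-17.00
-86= -86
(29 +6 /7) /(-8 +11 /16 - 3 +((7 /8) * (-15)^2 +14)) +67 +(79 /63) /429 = 5824050776 /86729643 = 67.15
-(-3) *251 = 753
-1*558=-558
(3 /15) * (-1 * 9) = -1.80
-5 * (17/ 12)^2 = -1445/ 144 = -10.03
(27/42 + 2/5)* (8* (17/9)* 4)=63.03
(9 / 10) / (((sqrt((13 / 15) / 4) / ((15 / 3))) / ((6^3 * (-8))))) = -15552 * sqrt(195) / 13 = -16705.53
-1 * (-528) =528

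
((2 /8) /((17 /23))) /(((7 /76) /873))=381501 /119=3205.89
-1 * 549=-549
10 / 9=1.11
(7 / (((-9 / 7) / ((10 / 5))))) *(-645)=21070 / 3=7023.33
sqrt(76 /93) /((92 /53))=53*sqrt(1767) /4278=0.52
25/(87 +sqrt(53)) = 2175/7516 - 25 * sqrt(53)/7516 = 0.27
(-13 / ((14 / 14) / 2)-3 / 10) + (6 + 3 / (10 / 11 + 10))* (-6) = -1279 / 20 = -63.95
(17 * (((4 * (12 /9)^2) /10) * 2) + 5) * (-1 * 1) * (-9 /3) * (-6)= -2626 /5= -525.20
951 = 951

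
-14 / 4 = -7 / 2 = -3.50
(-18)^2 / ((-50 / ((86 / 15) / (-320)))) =1161 / 10000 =0.12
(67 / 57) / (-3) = -67 / 171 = -0.39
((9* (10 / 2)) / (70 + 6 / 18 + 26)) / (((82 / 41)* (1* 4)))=135 / 2312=0.06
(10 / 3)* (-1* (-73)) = 730 / 3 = 243.33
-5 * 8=-40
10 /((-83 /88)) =-880 /83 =-10.60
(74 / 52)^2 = 1369 / 676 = 2.03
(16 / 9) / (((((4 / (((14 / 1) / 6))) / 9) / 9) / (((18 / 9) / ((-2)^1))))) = -84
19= 19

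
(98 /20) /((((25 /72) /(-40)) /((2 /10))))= -14112 /125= -112.90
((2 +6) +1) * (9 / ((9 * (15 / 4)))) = 12 / 5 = 2.40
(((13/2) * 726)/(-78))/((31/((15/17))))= -1.72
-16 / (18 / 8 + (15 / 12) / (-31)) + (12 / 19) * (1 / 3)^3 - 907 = -21417373 / 23427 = -914.22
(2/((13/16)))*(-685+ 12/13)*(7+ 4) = -3130336/169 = -18522.70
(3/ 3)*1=1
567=567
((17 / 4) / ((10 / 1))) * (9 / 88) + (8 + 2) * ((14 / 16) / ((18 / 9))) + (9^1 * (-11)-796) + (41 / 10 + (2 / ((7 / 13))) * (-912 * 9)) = -154607813 / 4928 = -31373.34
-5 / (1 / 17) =-85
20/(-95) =-4/19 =-0.21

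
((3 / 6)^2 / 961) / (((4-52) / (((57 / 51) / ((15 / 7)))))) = -133 / 47050560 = -0.00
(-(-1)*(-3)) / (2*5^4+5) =-3 / 1255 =-0.00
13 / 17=0.76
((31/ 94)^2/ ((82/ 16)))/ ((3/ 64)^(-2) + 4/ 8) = 34596/ 742756369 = 0.00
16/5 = 3.20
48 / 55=0.87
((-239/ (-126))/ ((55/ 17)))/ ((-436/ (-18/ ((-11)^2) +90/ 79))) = -1068569/ 802286870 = -0.00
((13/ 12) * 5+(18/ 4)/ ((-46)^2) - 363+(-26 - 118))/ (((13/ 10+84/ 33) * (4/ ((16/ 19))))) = -350244125/ 12754719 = -27.46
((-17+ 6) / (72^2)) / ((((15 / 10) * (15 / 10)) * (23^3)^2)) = -11 / 1726690609296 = -0.00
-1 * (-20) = 20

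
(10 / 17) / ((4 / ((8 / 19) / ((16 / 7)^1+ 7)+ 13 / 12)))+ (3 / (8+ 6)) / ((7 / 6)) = 1726607 / 4938024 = 0.35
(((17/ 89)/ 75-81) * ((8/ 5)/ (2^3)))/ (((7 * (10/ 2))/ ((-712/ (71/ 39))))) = 181.02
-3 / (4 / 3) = -9 / 4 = -2.25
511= 511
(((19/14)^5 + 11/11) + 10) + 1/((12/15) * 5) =8526619/537824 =15.85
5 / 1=5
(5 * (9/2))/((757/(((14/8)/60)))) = 21/24224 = 0.00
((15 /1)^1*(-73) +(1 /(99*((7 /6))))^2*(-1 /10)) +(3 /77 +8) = -290006642 /266805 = -1086.96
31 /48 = 0.65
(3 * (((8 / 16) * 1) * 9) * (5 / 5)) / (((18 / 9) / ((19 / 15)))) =171 / 20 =8.55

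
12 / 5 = 2.40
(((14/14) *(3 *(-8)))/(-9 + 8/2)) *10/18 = 8/3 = 2.67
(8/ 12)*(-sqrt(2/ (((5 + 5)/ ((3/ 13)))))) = -2*sqrt(195)/ 195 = -0.14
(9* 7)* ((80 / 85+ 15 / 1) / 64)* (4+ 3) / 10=119511 / 10880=10.98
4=4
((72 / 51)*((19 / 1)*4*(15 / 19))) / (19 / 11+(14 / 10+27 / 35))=554400 / 25517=21.73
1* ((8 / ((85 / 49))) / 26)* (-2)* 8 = -3136 / 1105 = -2.84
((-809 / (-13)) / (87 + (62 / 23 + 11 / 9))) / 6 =55821 / 489320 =0.11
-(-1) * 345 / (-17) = -345 / 17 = -20.29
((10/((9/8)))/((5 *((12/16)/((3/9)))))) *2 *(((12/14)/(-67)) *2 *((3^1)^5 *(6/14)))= -4.21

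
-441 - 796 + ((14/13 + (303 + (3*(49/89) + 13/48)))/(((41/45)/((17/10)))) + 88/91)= -7067095227/10625888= -665.08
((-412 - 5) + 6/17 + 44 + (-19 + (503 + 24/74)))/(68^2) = 70245/2908496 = 0.02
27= 27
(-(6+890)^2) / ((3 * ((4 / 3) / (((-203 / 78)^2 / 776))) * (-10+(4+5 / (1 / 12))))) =-129231424 / 3983499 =-32.44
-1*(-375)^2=-140625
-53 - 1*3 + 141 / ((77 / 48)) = 2456 / 77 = 31.90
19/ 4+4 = 35/ 4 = 8.75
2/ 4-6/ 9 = -1/ 6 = -0.17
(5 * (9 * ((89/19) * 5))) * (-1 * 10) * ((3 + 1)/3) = -267000/19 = -14052.63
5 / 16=0.31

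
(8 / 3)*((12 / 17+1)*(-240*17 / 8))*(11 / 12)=-6380 / 3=-2126.67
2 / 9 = 0.22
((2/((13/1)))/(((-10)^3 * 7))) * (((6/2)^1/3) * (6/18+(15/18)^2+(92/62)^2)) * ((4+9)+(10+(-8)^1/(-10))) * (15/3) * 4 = -1899461/56218500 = -0.03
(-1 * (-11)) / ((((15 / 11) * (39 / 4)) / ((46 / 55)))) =2024 / 2925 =0.69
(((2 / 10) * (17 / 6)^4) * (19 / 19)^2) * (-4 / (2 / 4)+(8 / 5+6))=-83521 / 16200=-5.16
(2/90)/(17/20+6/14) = 28/1611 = 0.02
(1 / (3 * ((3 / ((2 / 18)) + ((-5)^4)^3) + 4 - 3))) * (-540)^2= 0.00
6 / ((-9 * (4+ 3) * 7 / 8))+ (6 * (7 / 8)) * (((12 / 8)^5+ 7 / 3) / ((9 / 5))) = 1628251 / 56448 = 28.85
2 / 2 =1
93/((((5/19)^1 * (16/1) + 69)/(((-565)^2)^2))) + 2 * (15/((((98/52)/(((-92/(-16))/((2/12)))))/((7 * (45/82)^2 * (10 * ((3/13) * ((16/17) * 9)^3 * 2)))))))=10410072487986348290625/80415477961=129453592168.35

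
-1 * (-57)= 57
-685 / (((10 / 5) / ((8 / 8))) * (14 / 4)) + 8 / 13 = -8849 / 91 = -97.24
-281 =-281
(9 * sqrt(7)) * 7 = 166.68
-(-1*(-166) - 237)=71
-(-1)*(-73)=-73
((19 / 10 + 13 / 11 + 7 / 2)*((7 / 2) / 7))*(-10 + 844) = 150954 / 55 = 2744.62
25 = 25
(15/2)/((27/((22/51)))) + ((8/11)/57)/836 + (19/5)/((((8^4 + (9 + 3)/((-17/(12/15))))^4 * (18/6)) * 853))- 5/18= -39665562888886454749849279974257/251148313708301159352451837919232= -0.16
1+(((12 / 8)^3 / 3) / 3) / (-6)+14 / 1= 239 / 16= 14.94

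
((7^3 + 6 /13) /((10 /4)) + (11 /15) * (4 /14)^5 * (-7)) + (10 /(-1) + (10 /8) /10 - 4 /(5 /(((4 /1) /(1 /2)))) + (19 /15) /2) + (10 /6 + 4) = 477183751 /3745560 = 127.40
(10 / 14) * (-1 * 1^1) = -5 / 7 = -0.71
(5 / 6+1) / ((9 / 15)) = 3.06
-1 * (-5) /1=5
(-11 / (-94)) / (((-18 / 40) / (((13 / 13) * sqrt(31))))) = -1.45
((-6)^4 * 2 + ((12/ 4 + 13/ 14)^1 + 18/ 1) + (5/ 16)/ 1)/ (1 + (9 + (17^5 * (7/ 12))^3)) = 31621860/ 6872677746675067839953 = 0.00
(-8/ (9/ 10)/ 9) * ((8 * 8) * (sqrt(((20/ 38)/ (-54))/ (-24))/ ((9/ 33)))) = -14080 * sqrt(190)/ 41553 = -4.67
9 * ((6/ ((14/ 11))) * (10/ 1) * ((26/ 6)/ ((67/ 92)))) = 1184040/ 469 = 2524.61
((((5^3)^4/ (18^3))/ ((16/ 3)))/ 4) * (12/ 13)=244140625/ 134784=1811.35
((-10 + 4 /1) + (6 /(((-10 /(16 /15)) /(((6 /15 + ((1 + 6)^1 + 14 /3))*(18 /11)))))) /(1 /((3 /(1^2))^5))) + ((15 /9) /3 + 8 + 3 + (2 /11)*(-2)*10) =-37977562 /12375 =-3068.89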